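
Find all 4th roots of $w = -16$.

|w| = 16, arg(w) = 180°
Root modulus = 16^(1/4) = 2
Root arguments: θ_k = (180° + 360°k)/4 for k = 0, 1, ..., 3
Roots: sqrt(2) + sqrt(2)i, -sqrt(2) + sqrt(2)i, -sqrt(2) - sqrt(2)i, sqrt(2) - sqrt(2)i


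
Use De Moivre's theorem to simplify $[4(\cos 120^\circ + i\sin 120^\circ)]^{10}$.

By De Moivre: z^n = r^n(cos(nθ) + i sin(nθ))
= 4^10(cos(10*120°) + i sin(10*120°))
= 1048576(cos 120° + i sin 120°)
= -524288 + 524288*sqrt(3)i


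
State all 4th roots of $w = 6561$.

|w| = 6561, arg(w) = 0°
Root modulus = 6561^(1/4) = 9
Root arguments: θ_k = (0° + 360°k)/4 for k = 0, 1, ..., 3
Roots: 9, 9i, -9, -9i


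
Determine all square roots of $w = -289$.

|w| = 289, arg(w) = 180°
Root modulus = 289^(1/2) = 17
Root arguments: θ_k = (180° + 360°k)/2 for k = 0, 1, ..., 1
Roots: 17i, -17i


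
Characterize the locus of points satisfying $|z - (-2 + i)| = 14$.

|z - z0| = r describes a circle centered at z0 with radius r
Here z0 = -2 + i and r = 14
Locus: Circle centered at (-2, 1) with radius 14


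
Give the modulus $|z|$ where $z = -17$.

|z| = sqrt(a^2 + b^2) = sqrt((-17)^2 + 0^2) = sqrt(289) = 17


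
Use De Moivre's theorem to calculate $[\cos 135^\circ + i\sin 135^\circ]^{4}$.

By De Moivre: z^n = r^n(cos(nθ) + i sin(nθ))
= 1^4(cos(4*135°) + i sin(4*135°))
= 1(cos 180° + i sin 180°)
= -1


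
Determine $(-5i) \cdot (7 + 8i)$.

(a1*a2 - b1*b2) + (a1*b2 + b1*a2)i
= (0 - (-40)) + (0 + (-35))i
= 40 - 35i


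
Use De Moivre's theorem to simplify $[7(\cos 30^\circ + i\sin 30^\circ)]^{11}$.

By De Moivre: z^n = r^n(cos(nθ) + i sin(nθ))
= 7^11(cos(11*30°) + i sin(11*30°))
= 1977326743(cos 330° + i sin 330°)
= 1977326743*sqrt(3)/2 - (1977326743/2)i


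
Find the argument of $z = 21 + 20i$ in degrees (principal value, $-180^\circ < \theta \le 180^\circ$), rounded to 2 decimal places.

θ = arctan(b/a) = arctan(20/21) (quadrant-adjusted) = 43.60°


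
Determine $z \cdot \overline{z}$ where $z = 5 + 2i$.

z * conjugate(z) = |z|^2 = a^2 + b^2
= 5^2 + 2^2 = 29


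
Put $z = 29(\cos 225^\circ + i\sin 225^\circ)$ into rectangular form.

a = r cos θ = 29 * -sqrt(2)/2 = -29*sqrt(2)/2
b = r sin θ = 29 * -sqrt(2)/2 = -29*sqrt(2)/2
z = -29*sqrt(2)/2 - (29*sqrt(2)/2)i


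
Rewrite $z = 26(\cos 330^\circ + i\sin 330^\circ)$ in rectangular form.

a = r cos θ = 26 * sqrt(3)/2 = 13*sqrt(3)
b = r sin θ = 26 * -1/2 = -13
z = 13*sqrt(3) - 13i


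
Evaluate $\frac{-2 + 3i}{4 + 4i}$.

Multiply numerator and denominator by conjugate (4 - 4i):
= (-2 + 3i)(4 - 4i) / (4^2 + 4^2)
= (4 + 20i) / 32
Divide through by 4: (1 + 5i) / 8
= 1/8 + (5/8)i


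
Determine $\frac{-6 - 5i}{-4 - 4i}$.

Multiply numerator and denominator by conjugate (-4 + 4i):
= (-6 - 5i)(-4 + 4i) / ((-4)^2 + (-4)^2)
= (44 - 4i) / 32
Divide through by 4: (11 - i) / 8
= 11/8 - (1/8)i


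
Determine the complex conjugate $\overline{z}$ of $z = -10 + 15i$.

If z = a + bi, then conjugate(z) = a - bi
conjugate(-10 + 15i) = -10 - 15i


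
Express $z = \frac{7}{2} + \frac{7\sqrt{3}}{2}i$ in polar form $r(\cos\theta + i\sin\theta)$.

r = |z| = sqrt(a^2 + b^2) = sqrt((7/2)^2 + (7*sqrt(3)/2)^2) = sqrt(49/4 + 147/4) = sqrt(49) = 7
θ = arctan(b/a) = arctan(6.0622/3.5) (quadrant-adjusted) = 60°
z = 7(cos 60° + i sin 60°)


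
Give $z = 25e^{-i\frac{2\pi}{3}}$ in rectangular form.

a = r cos θ = 25 * -1/2 = -25/2
b = r sin θ = 25 * -sqrt(3)/2 = -25*sqrt(3)/2
z = -25/2 - (25*sqrt(3)/2)i


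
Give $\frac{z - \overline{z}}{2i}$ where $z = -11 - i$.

z - conjugate(z) = 2bi
(z - conjugate(z))/(2i) = 2bi/(2i) = b = -1


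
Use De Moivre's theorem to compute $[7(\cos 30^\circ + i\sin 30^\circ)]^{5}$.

By De Moivre: z^n = r^n(cos(nθ) + i sin(nθ))
= 7^5(cos(5*30°) + i sin(5*30°))
= 16807(cos 150° + i sin 150°)
= -16807*sqrt(3)/2 + (16807/2)i


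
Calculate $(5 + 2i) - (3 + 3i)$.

(5 - 3) + (2 - 3)i = 2 - i


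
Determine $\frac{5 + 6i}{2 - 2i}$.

Multiply numerator and denominator by conjugate (2 + 2i):
= (5 + 6i)(2 + 2i) / (2^2 + (-2)^2)
= (-2 + 22i) / 8
Divide through by 2: (-1 + 11i) / 4
= -1/4 + (11/4)i


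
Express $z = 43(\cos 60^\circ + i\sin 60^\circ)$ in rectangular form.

a = r cos θ = 43 * 1/2 = 43/2
b = r sin θ = 43 * sqrt(3)/2 = 43*sqrt(3)/2
z = 43/2 + (43*sqrt(3)/2)i


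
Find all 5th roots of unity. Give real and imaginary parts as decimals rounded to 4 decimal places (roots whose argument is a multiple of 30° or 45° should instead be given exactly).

ω_k = e^(2πik/5) = cos(2πk/5) + i sin(2πk/5) for k = 0, 1, ..., 4
Roots: 1, 0.3090 + 0.9511i, -0.8090 + 0.5878i, -0.8090 - 0.5878i, 0.3090 - 0.9511i


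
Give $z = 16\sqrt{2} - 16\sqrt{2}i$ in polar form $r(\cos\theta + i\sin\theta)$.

r = |z| = sqrt(a^2 + b^2) = sqrt((16*sqrt(2))^2 + (-16*sqrt(2))^2) = sqrt(512 + 512) = sqrt(1024) = 32
θ = arctan(b/a) = arctan(-22.6274/22.6274) (quadrant-adjusted) = 315°
z = 32(cos 315° + i sin 315°)


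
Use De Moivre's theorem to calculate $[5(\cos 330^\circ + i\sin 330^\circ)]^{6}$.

By De Moivre: z^n = r^n(cos(nθ) + i sin(nθ))
= 5^6(cos(6*330°) + i sin(6*330°))
= 15625(cos 180° + i sin 180°)
= -15625


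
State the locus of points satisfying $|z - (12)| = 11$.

|z - z0| = r describes a circle centered at z0 with radius r
Here z0 = 12 and r = 11
Locus: Circle centered at (12, 0) with radius 11


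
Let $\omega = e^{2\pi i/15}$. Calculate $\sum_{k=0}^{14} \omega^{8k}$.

Let ζ = ω^8 = e^(2πi·8/15). Since 15 ∤ 8, ζ ≠ 1.
Sum = Σ_{k=0}^{14} ζ^k = (ζ^15 - 1)/(ζ - 1) = (ω^{8·15} - 1)/(ζ - 1) = (1 - 1)/(ζ - 1) = 0


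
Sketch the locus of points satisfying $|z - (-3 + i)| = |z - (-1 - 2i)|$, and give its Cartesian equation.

|z - z1| = |z - z2| means z is equidistant from z1 and z2,
i.e. the perpendicular bisector of the segment from (-3, 1) to (-1, -2) (midpoint (-2, -1/2)).
With z = x + yi, square both sides:
(x - (-3))^2 + (y - 1)^2 = (x - (-1))^2 + (y - (-2))^2
The x^2 and y^2 terms cancel: 4x + (-6)y = 5 - 10 = -5
Simplify: 4x - 6y = -5
Locus: Perpendicular bisector of the segment from (-3, 1) to (-1, -2): the line 4x - 6y = -5


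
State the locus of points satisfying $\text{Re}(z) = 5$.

Re(z) = x where z = x + yi; the equation x = 5 is satisfied by all points with that x-coordinate
Locus: Vertical line x = 5


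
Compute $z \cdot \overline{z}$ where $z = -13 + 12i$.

z * conjugate(z) = |z|^2 = a^2 + b^2
= (-13)^2 + 12^2 = 313


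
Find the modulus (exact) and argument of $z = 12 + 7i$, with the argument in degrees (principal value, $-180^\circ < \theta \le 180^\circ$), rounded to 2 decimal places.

|z| = sqrt(12^2 + 7^2) = sqrt(193)
arg(z) = arctan(b/a) = arctan(7/12) (quadrant-adjusted) = 30.26°


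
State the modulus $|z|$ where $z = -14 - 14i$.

|z| = sqrt(a^2 + b^2) = sqrt((-14)^2 + (-14)^2) = sqrt(392) = sqrt(392)


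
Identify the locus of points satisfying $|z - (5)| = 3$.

|z - z0| = r describes a circle centered at z0 with radius r
Here z0 = 5 and r = 3
Locus: Circle centered at (5, 0) with radius 3


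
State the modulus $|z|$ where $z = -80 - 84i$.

|z| = sqrt(a^2 + b^2) = sqrt((-80)^2 + (-84)^2) = sqrt(13456) = 116


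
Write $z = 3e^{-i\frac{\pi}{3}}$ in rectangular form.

a = r cos θ = 3 * 1/2 = 3/2
b = r sin θ = 3 * -sqrt(3)/2 = -3*sqrt(3)/2
z = 3/2 - (3*sqrt(3)/2)i


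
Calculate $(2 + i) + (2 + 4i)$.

(2 + 2) + (1 + 4)i = 4 + 5i


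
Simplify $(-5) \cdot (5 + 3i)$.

(a1*a2 - b1*b2) + (a1*b2 + b1*a2)i
= (-25 - 0) + (-15 + 0)i
= -25 - 15i


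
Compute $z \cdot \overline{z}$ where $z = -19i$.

z * conjugate(z) = |z|^2 = a^2 + b^2
= 0^2 + (-19)^2 = 361


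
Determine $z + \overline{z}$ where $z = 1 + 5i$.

z + conjugate(z) = (a + bi) + (a - bi) = 2a
= 2 * 1 = 2


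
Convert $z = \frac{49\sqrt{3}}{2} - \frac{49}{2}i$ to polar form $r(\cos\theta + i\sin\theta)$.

r = |z| = sqrt(a^2 + b^2) = sqrt((49*sqrt(3)/2)^2 + (-49/2)^2) = sqrt(7203/4 + 2401/4) = sqrt(2401) = 49
θ = arctan(b/a) = arctan(-24.5/42.4352) (quadrant-adjusted) = 330°
z = 49(cos 330° + i sin 330°)


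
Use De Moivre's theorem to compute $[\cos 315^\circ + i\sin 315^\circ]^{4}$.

By De Moivre: z^n = r^n(cos(nθ) + i sin(nθ))
= 1^4(cos(4*315°) + i sin(4*315°))
= 1(cos 180° + i sin 180°)
= -1


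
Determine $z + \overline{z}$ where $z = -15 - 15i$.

z + conjugate(z) = (a + bi) + (a - bi) = 2a
= 2 * (-15) = -30


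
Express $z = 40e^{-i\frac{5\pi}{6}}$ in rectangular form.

a = r cos θ = 40 * -sqrt(3)/2 = -20*sqrt(3)
b = r sin θ = 40 * -1/2 = -20
z = -20*sqrt(3) - 20i


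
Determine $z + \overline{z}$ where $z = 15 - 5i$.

z + conjugate(z) = (a + bi) + (a - bi) = 2a
= 2 * 15 = 30


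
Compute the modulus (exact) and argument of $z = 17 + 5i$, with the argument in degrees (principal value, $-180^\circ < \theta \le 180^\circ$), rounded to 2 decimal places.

|z| = sqrt(17^2 + 5^2) = sqrt(314)
arg(z) = arctan(b/a) = arctan(5/17) (quadrant-adjusted) = 16.39°


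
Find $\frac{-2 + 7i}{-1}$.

Divisor is real, so divide each part by -1:
= 2 - 7i


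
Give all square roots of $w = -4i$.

|w| = 4, arg(w) = 270°
Root modulus = 4^(1/2) = 2
Root arguments: θ_k = (270° + 360°k)/2 for k = 0, 1, ..., 1
Roots: -sqrt(2) + sqrt(2)i, sqrt(2) - sqrt(2)i


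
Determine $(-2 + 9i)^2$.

(a + bi)^2 = a^2 - b^2 + 2abi
= (-2)^2 - 9^2 + 2*(-2)*9i
= -77 - 36i


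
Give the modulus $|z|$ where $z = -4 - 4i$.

|z| = sqrt(a^2 + b^2) = sqrt((-4)^2 + (-4)^2) = sqrt(32) = sqrt(32)


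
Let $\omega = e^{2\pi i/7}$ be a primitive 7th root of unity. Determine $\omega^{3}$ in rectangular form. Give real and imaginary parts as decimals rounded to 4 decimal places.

ω^3 = e^(2πi·3/7) = e^(i·6π/7)
= cos(6π/7) + i sin(6π/7)
= -0.9010 + 0.4339i


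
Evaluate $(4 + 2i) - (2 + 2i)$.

(4 - 2) + (2 - 2)i = 2


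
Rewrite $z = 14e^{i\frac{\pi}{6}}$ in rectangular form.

a = r cos θ = 14 * sqrt(3)/2 = 7*sqrt(3)
b = r sin θ = 14 * 1/2 = 7
z = 7*sqrt(3) + 7i


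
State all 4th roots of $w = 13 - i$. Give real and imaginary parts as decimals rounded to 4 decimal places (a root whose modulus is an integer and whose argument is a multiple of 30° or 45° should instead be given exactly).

|w| = sqrt(170) ≈ 13.038405, arg(w) ≈ 355.601295°
Root modulus = sqrt(170)^(1/4) ≈ 1.900230
Root arguments: θ_k = (arg(w) + 360°k)/4 for k = 0, 1, ..., 3
Compute each root as (root modulus)(cos θ_k + i sin θ_k) using full-precision intermediates, then round to 4 decimal places.
Roots: 0.0365 + 1.8999i, -1.8999 + 0.0365i, -0.0365 - 1.8999i, 1.8999 - 0.0365i


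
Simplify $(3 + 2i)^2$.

(a + bi)^2 = a^2 - b^2 + 2abi
= 3^2 - 2^2 + 2*3*2i
= 5 + 12i


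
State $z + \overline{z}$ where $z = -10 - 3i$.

z + conjugate(z) = (a + bi) + (a - bi) = 2a
= 2 * (-10) = -20


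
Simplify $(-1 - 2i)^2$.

(a + bi)^2 = a^2 - b^2 + 2abi
= (-1)^2 - (-2)^2 + 2*(-1)*(-2)i
= -3 + 4i


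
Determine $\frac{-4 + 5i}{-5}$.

Divisor is real, so divide each part by -5:
= 4/5 - i


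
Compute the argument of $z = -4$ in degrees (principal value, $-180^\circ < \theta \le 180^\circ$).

b = 0 and a < 0, so z lies on the negative real axis: θ = 180°


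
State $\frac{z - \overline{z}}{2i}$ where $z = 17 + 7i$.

z - conjugate(z) = 2bi
(z - conjugate(z))/(2i) = 2bi/(2i) = b = 7


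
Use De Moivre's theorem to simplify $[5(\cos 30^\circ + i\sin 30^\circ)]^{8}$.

By De Moivre: z^n = r^n(cos(nθ) + i sin(nθ))
= 5^8(cos(8*30°) + i sin(8*30°))
= 390625(cos 240° + i sin 240°)
= -390625/2 - (390625*sqrt(3)/2)i


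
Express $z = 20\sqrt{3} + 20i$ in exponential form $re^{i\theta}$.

r = |z| = sqrt((20*sqrt(3))^2 + (20)^2) = sqrt(1200 + 400) = sqrt(1600) = 40
θ = arctan(b/a) = arctan(20/34.641) (quadrant-adjusted) = 30° = π/6
z = 40e^(i*π/6)


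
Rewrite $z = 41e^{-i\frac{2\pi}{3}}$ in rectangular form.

a = r cos θ = 41 * -1/2 = -41/2
b = r sin θ = 41 * -sqrt(3)/2 = -41*sqrt(3)/2
z = -41/2 - (41*sqrt(3)/2)i


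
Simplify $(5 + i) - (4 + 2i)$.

(5 - 4) + (1 - 2)i = 1 - i


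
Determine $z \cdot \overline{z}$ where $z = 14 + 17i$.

z * conjugate(z) = |z|^2 = a^2 + b^2
= 14^2 + 17^2 = 485


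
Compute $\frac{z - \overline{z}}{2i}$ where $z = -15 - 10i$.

z - conjugate(z) = 2bi
(z - conjugate(z))/(2i) = 2bi/(2i) = b = -10


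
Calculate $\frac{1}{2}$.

Divisor is real, so divide each part by 2:
= 1/2


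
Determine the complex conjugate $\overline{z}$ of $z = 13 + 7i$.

If z = a + bi, then conjugate(z) = a - bi
conjugate(13 + 7i) = 13 - 7i


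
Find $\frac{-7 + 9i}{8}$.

Divisor is real, so divide each part by 8:
= -7/8 + (9/8)i


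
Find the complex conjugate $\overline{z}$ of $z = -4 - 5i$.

If z = a + bi, then conjugate(z) = a - bi
conjugate(-4 - 5i) = -4 + 5i


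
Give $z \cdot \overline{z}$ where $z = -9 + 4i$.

z * conjugate(z) = |z|^2 = a^2 + b^2
= (-9)^2 + 4^2 = 97


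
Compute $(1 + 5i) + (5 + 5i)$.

(1 + 5) + (5 + 5)i = 6 + 10i


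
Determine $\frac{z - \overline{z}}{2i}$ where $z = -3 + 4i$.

z - conjugate(z) = 2bi
(z - conjugate(z))/(2i) = 2bi/(2i) = b = 4


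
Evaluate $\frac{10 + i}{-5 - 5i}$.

Multiply numerator and denominator by conjugate (-5 + 5i):
= (10 + i)(-5 + 5i) / ((-5)^2 + (-5)^2)
= (-55 + 45i) / 50
Divide through by 5: (-11 + 9i) / 10
= -11/10 + (9/10)i


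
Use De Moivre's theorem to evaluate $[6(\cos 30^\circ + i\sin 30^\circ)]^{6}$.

By De Moivre: z^n = r^n(cos(nθ) + i sin(nθ))
= 6^6(cos(6*30°) + i sin(6*30°))
= 46656(cos 180° + i sin 180°)
= -46656


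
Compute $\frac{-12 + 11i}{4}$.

Divisor is real, so divide each part by 4:
= -3 + (11/4)i


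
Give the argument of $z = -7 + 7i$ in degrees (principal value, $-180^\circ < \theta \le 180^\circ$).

θ = arctan(b/a) = arctan(7/-7) (quadrant-adjusted) = 135°


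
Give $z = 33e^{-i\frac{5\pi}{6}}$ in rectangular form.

a = r cos θ = 33 * -sqrt(3)/2 = -33*sqrt(3)/2
b = r sin θ = 33 * -1/2 = -33/2
z = -33*sqrt(3)/2 - (33/2)i


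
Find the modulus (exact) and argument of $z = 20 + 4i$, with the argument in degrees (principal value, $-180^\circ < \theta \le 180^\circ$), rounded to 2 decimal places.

|z| = sqrt(20^2 + 4^2) = sqrt(416)
arg(z) = arctan(b/a) = arctan(4/20) (quadrant-adjusted) = 11.31°


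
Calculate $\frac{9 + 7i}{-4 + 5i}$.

Multiply numerator and denominator by conjugate (-4 - 5i):
= (9 + 7i)(-4 - 5i) / ((-4)^2 + 5^2)
= (-1 - 73i) / 41
= -1/41 - (73/41)i


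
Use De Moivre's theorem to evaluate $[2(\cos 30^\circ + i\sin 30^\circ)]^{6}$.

By De Moivre: z^n = r^n(cos(nθ) + i sin(nθ))
= 2^6(cos(6*30°) + i sin(6*30°))
= 64(cos 180° + i sin 180°)
= -64


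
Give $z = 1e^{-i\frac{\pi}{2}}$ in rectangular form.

a = r cos θ = 1 * 0 = 0
b = r sin θ = 1 * -1 = -1
z = -i


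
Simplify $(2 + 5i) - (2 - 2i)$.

(2 - 2) + (5 - (-2))i = 7i


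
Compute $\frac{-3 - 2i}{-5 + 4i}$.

Multiply numerator and denominator by conjugate (-5 - 4i):
= (-3 - 2i)(-5 - 4i) / ((-5)^2 + 4^2)
= (7 + 22i) / 41
= 7/41 + (22/41)i


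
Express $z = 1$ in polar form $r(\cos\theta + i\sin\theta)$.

r = |z| = sqrt(a^2 + b^2) = sqrt((1)^2 + (0)^2) = sqrt(1 + 0) = sqrt(1) = 1
b = 0 and a > 0, so z lies on the positive real axis: θ = 0°
z = 1(cos 0° + i sin 0°)


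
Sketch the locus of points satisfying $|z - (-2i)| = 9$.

|z - z0| = r describes a circle centered at z0 with radius r
Here z0 = -2i and r = 9
Locus: Circle centered at (0, -2) with radius 9


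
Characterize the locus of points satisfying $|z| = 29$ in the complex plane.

|z| = 29 means sqrt(x^2 + y^2) = 29
This is a circle of radius 29 centered at the origin


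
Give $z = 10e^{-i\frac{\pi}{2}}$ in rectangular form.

a = r cos θ = 10 * 0 = 0
b = r sin θ = 10 * -1 = -10
z = -10i


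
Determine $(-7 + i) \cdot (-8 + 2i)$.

(a1*a2 - b1*b2) + (a1*b2 + b1*a2)i
= (56 - 2) + (-14 + (-8))i
= 54 - 22i


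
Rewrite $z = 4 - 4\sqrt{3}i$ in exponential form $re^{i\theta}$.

r = |z| = sqrt((4)^2 + (-4*sqrt(3))^2) = sqrt(16 + 48) = sqrt(64) = 8
θ = arctan(b/a) = arctan(-6.9282/4) (quadrant-adjusted) = -60° = -π/3
z = 8e^(-i*π/3)


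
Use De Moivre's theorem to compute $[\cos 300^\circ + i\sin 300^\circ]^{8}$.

By De Moivre: z^n = r^n(cos(nθ) + i sin(nθ))
= 1^8(cos(8*300°) + i sin(8*300°))
= 1(cos 240° + i sin 240°)
= -1/2 - (sqrt(3)/2)i


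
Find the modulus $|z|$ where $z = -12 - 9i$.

|z| = sqrt(a^2 + b^2) = sqrt((-12)^2 + (-9)^2) = sqrt(225) = 15


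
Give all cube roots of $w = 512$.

|w| = 512, arg(w) = 0°
Root modulus = 512^(1/3) = 8
Root arguments: θ_k = (0° + 360°k)/3 for k = 0, 1, ..., 2
Roots: 8, -4 + 4*sqrt(3)i, -4 - 4*sqrt(3)i


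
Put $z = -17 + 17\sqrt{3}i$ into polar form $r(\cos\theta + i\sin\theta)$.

r = |z| = sqrt(a^2 + b^2) = sqrt((-17)^2 + (17*sqrt(3))^2) = sqrt(289 + 867) = sqrt(1156) = 34
θ = arctan(b/a) = arctan(29.4449/-17) (quadrant-adjusted) = 120°
z = 34(cos 120° + i sin 120°)


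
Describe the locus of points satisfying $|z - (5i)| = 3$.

|z - z0| = r describes a circle centered at z0 with radius r
Here z0 = 5i and r = 3
Locus: Circle centered at (0, 5) with radius 3


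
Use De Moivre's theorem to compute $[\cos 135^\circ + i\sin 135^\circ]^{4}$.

By De Moivre: z^n = r^n(cos(nθ) + i sin(nθ))
= 1^4(cos(4*135°) + i sin(4*135°))
= 1(cos 180° + i sin 180°)
= -1


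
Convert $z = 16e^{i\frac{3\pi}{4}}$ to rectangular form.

a = r cos θ = 16 * -sqrt(2)/2 = -8*sqrt(2)
b = r sin θ = 16 * sqrt(2)/2 = 8*sqrt(2)
z = -8*sqrt(2) + 8*sqrt(2)i


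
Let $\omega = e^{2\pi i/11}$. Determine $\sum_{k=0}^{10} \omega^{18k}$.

Let ζ = ω^18 = e^(2πi·18/11). Since 11 ∤ 18, ζ ≠ 1.
Sum = Σ_{k=0}^{10} ζ^k = (ζ^11 - 1)/(ζ - 1) = (ω^{18·11} - 1)/(ζ - 1) = (1 - 1)/(ζ - 1) = 0


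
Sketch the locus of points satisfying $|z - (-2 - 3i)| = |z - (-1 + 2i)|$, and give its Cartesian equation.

|z - z1| = |z - z2| means z is equidistant from z1 and z2,
i.e. the perpendicular bisector of the segment from (-2, -3) to (-1, 2) (midpoint (-3/2, -1/2)).
With z = x + yi, square both sides:
(x - (-2))^2 + (y - (-3))^2 = (x - (-1))^2 + (y - 2)^2
The x^2 and y^2 terms cancel: 2x + 10y = 5 - 13 = -8
Simplify: x + 5y = -4
Locus: Perpendicular bisector of the segment from (-2, -3) to (-1, 2): the line x + 5y = -4


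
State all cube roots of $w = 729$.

|w| = 729, arg(w) = 0°
Root modulus = 729^(1/3) = 9
Root arguments: θ_k = (0° + 360°k)/3 for k = 0, 1, ..., 2
Roots: 9, -9/2 + (9*sqrt(3)/2)i, -9/2 - (9*sqrt(3)/2)i


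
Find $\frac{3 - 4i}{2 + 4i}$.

Multiply numerator and denominator by conjugate (2 - 4i):
= (3 - 4i)(2 - 4i) / (2^2 + 4^2)
= (-10 - 20i) / 20
Divide through by 10: (-1 - 2i) / 2
= -1/2 - i


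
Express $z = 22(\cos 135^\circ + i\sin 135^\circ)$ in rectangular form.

a = r cos θ = 22 * -sqrt(2)/2 = -11*sqrt(2)
b = r sin θ = 22 * sqrt(2)/2 = 11*sqrt(2)
z = -11*sqrt(2) + 11*sqrt(2)i


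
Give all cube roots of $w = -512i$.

|w| = 512, arg(w) = 270°
Root modulus = 512^(1/3) = 8
Root arguments: θ_k = (270° + 360°k)/3 for k = 0, 1, ..., 2
Roots: 8i, -4*sqrt(3) - 4i, 4*sqrt(3) - 4i


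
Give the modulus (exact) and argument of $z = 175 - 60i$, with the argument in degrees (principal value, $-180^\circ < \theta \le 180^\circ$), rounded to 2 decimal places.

|z| = sqrt(175^2 + (-60)^2) = 185
arg(z) = arctan(b/a) = arctan(-60/175) (quadrant-adjusted) = -18.92°


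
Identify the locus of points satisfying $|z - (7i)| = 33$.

|z - z0| = r describes a circle centered at z0 with radius r
Here z0 = 7i and r = 33
Locus: Circle centered at (0, 7) with radius 33


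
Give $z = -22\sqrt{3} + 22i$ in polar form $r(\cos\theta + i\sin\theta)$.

r = |z| = sqrt(a^2 + b^2) = sqrt((-22*sqrt(3))^2 + (22)^2) = sqrt(1452 + 484) = sqrt(1936) = 44
θ = arctan(b/a) = arctan(22/-38.1051) (quadrant-adjusted) = 150°
z = 44(cos 150° + i sin 150°)


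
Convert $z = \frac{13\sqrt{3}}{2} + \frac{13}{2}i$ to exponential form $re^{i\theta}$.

r = |z| = sqrt((13*sqrt(3)/2)^2 + (13/2)^2) = sqrt(507/4 + 169/4) = sqrt(169) = 13
θ = arctan(b/a) = arctan(6.5/11.2583) (quadrant-adjusted) = 30° = π/6
z = 13e^(i*π/6)


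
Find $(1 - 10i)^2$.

(a + bi)^2 = a^2 - b^2 + 2abi
= 1^2 - (-10)^2 + 2*1*(-10)i
= -99 - 20i


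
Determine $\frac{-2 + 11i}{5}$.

Divisor is real, so divide each part by 5:
= -2/5 + (11/5)i


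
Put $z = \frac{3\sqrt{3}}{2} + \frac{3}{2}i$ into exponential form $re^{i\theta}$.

r = |z| = sqrt((3*sqrt(3)/2)^2 + (3/2)^2) = sqrt(27/4 + 9/4) = sqrt(9) = 3
θ = arctan(b/a) = arctan(1.5/2.5981) (quadrant-adjusted) = 30° = π/6
z = 3e^(i*π/6)


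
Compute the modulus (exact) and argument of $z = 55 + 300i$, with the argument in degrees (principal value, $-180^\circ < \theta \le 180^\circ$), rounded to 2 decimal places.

|z| = sqrt(55^2 + 300^2) = 305
arg(z) = arctan(b/a) = arctan(300/55) (quadrant-adjusted) = 79.61°


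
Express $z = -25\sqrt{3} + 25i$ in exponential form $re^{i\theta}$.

r = |z| = sqrt((-25*sqrt(3))^2 + (25)^2) = sqrt(1875 + 625) = sqrt(2500) = 50
θ = arctan(b/a) = arctan(25/-43.3013) (quadrant-adjusted) = 150° = 5π/6
z = 50e^(i*5π/6)


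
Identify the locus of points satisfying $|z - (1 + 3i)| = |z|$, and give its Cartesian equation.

|z - z1| = |z - z2| means z is equidistant from z1 and z2,
i.e. the perpendicular bisector of the segment from (1, 3) to (0, 0) (midpoint (1/2, 3/2)).
With z = x + yi, square both sides:
(x - 1)^2 + (y - 3)^2 = (x - 0)^2 + (y - 0)^2
The x^2 and y^2 terms cancel: -2x + (-6)y = 0 - 10 = -10
Simplify: x + 3y = 5
Locus: Perpendicular bisector of the segment from (1, 3) to (0, 0): the line x + 3y = 5


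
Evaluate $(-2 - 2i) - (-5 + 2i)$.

(-2 - (-5)) + (-2 - 2)i = 3 - 4i


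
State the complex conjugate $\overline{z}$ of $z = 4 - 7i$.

If z = a + bi, then conjugate(z) = a - bi
conjugate(4 - 7i) = 4 + 7i


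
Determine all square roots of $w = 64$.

|w| = 64, arg(w) = 0°
Root modulus = 64^(1/2) = 8
Root arguments: θ_k = (0° + 360°k)/2 for k = 0, 1, ..., 1
Roots: 8, -8


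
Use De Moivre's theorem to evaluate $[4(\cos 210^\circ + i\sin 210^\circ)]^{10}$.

By De Moivre: z^n = r^n(cos(nθ) + i sin(nθ))
= 4^10(cos(10*210°) + i sin(10*210°))
= 1048576(cos 300° + i sin 300°)
= 524288 - 524288*sqrt(3)i


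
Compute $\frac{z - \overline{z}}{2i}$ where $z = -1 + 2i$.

z - conjugate(z) = 2bi
(z - conjugate(z))/(2i) = 2bi/(2i) = b = 2


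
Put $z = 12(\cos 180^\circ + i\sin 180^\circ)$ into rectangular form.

a = r cos θ = 12 * -1 = -12
b = r sin θ = 12 * 0 = 0
z = -12


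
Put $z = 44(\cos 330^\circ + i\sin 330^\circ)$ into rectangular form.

a = r cos θ = 44 * sqrt(3)/2 = 22*sqrt(3)
b = r sin θ = 44 * -1/2 = -22
z = 22*sqrt(3) - 22i


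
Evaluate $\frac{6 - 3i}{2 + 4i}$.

Multiply numerator and denominator by conjugate (2 - 4i):
= (6 - 3i)(2 - 4i) / (2^2 + 4^2)
= (-30i) / 20
Divide through by 10: (-3i) / 2
= 0 - (3/2)i


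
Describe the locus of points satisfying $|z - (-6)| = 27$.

|z - z0| = r describes a circle centered at z0 with radius r
Here z0 = -6 and r = 27
Locus: Circle centered at (-6, 0) with radius 27


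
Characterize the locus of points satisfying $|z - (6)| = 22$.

|z - z0| = r describes a circle centered at z0 with radius r
Here z0 = 6 and r = 22
Locus: Circle centered at (6, 0) with radius 22


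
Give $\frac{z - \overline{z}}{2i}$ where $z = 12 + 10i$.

z - conjugate(z) = 2bi
(z - conjugate(z))/(2i) = 2bi/(2i) = b = 10


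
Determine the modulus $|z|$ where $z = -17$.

|z| = sqrt(a^2 + b^2) = sqrt((-17)^2 + 0^2) = sqrt(289) = 17


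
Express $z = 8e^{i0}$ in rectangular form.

a = r cos θ = 8 * 1 = 8
b = r sin θ = 8 * 0 = 0
z = 8


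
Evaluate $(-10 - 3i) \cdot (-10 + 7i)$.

(a1*a2 - b1*b2) + (a1*b2 + b1*a2)i
= (100 - (-21)) + (-70 + 30)i
= 121 - 40i


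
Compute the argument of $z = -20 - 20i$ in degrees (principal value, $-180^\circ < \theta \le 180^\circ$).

θ = arctan(b/a) = arctan(-20/-20) (quadrant-adjusted) = -135°


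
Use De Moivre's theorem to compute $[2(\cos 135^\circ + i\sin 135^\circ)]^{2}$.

By De Moivre: z^n = r^n(cos(nθ) + i sin(nθ))
= 2^2(cos(2*135°) + i sin(2*135°))
= 4(cos 270° + i sin 270°)
= -4i


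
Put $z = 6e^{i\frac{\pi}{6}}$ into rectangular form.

a = r cos θ = 6 * sqrt(3)/2 = 3*sqrt(3)
b = r sin θ = 6 * 1/2 = 3
z = 3*sqrt(3) + 3i


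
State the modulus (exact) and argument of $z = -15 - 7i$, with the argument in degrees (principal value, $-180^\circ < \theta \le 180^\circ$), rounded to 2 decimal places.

|z| = sqrt((-15)^2 + (-7)^2) = sqrt(274)
arg(z) = arctan(b/a) = arctan(-7/-15) (quadrant-adjusted) = -154.98°


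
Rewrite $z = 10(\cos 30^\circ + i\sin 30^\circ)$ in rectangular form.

a = r cos θ = 10 * sqrt(3)/2 = 5*sqrt(3)
b = r sin θ = 10 * 1/2 = 5
z = 5*sqrt(3) + 5i


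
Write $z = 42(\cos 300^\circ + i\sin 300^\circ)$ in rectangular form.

a = r cos θ = 42 * 1/2 = 21
b = r sin θ = 42 * -sqrt(3)/2 = -21*sqrt(3)
z = 21 - 21*sqrt(3)i


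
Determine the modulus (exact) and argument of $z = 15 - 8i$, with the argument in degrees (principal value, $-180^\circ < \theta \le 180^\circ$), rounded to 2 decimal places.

|z| = sqrt(15^2 + (-8)^2) = 17
arg(z) = arctan(b/a) = arctan(-8/15) (quadrant-adjusted) = -28.07°


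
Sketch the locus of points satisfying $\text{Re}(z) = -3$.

Re(z) = x where z = x + yi; the equation x = -3 is satisfied by all points with that x-coordinate
Locus: Vertical line x = -3


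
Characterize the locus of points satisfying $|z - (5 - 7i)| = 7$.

|z - z0| = r describes a circle centered at z0 with radius r
Here z0 = 5 - 7i and r = 7
Locus: Circle centered at (5, -7) with radius 7


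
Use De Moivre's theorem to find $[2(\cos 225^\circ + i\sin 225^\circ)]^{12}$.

By De Moivre: z^n = r^n(cos(nθ) + i sin(nθ))
= 2^12(cos(12*225°) + i sin(12*225°))
= 4096(cos 180° + i sin 180°)
= -4096


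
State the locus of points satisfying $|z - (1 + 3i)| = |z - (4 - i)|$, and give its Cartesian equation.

|z - z1| = |z - z2| means z is equidistant from z1 and z2,
i.e. the perpendicular bisector of the segment from (1, 3) to (4, -1) (midpoint (5/2, 1)).
With z = x + yi, square both sides:
(x - 1)^2 + (y - 3)^2 = (x - 4)^2 + (y - (-1))^2
The x^2 and y^2 terms cancel: 6x + (-8)y = 17 - 10 = 7
Simplify: 6x - 8y = 7
Locus: Perpendicular bisector of the segment from (1, 3) to (4, -1): the line 6x - 8y = 7


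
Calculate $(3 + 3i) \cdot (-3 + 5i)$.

(a1*a2 - b1*b2) + (a1*b2 + b1*a2)i
= (-9 - 15) + (15 + (-9))i
= -24 + 6i


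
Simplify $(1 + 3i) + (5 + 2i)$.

(1 + 5) + (3 + 2)i = 6 + 5i


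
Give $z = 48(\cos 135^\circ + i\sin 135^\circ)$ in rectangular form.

a = r cos θ = 48 * -sqrt(2)/2 = -24*sqrt(2)
b = r sin θ = 48 * sqrt(2)/2 = 24*sqrt(2)
z = -24*sqrt(2) + 24*sqrt(2)i


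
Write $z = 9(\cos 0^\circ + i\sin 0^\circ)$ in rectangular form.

a = r cos θ = 9 * 1 = 9
b = r sin θ = 9 * 0 = 0
z = 9


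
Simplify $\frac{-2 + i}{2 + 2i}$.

Multiply numerator and denominator by conjugate (2 - 2i):
= (-2 + i)(2 - 2i) / (2^2 + 2^2)
= (-2 + 6i) / 8
Divide through by 2: (-1 + 3i) / 4
= -1/4 + (3/4)i


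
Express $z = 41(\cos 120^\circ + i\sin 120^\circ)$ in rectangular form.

a = r cos θ = 41 * -1/2 = -41/2
b = r sin θ = 41 * sqrt(3)/2 = 41*sqrt(3)/2
z = -41/2 + (41*sqrt(3)/2)i


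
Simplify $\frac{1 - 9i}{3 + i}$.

Multiply numerator and denominator by conjugate (3 - i):
= (1 - 9i)(3 - i) / (3^2 + 1^2)
= (-6 - 28i) / 10
Divide through by 2: (-3 - 14i) / 5
= -3/5 - (14/5)i


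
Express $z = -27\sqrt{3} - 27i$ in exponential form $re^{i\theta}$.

r = |z| = sqrt((-27*sqrt(3))^2 + (-27)^2) = sqrt(2187 + 729) = sqrt(2916) = 54
θ = arctan(b/a) = arctan(-27/-46.7654) (quadrant-adjusted) = 210° = 7π/6
z = 54e^(i*7π/6)


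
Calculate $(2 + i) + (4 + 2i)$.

(2 + 4) + (1 + 2)i = 6 + 3i


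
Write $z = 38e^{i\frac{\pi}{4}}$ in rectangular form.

a = r cos θ = 38 * sqrt(2)/2 = 19*sqrt(2)
b = r sin θ = 38 * sqrt(2)/2 = 19*sqrt(2)
z = 19*sqrt(2) + 19*sqrt(2)i


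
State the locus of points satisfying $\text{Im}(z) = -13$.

Im(z) = y where z = x + yi; the equation y = -13 is satisfied by all points with that y-coordinate
Locus: Horizontal line y = -13


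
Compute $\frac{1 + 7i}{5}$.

Divisor is real, so divide each part by 5:
= 1/5 + (7/5)i


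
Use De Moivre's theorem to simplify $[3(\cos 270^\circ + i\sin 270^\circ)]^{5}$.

By De Moivre: z^n = r^n(cos(nθ) + i sin(nθ))
= 3^5(cos(5*270°) + i sin(5*270°))
= 243(cos 270° + i sin 270°)
= -243i


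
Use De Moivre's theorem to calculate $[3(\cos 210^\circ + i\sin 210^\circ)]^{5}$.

By De Moivre: z^n = r^n(cos(nθ) + i sin(nθ))
= 3^5(cos(5*210°) + i sin(5*210°))
= 243(cos 330° + i sin 330°)
= 243*sqrt(3)/2 - (243/2)i


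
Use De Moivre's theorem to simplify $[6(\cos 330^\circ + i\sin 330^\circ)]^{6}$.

By De Moivre: z^n = r^n(cos(nθ) + i sin(nθ))
= 6^6(cos(6*330°) + i sin(6*330°))
= 46656(cos 180° + i sin 180°)
= -46656


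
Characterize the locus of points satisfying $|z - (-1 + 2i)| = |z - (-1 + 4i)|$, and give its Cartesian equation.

|z - z1| = |z - z2| means z is equidistant from z1 and z2,
i.e. the perpendicular bisector of the segment from (-1, 2) to (-1, 4) (midpoint (-1, 3)).
With z = x + yi, square both sides:
(x - (-1))^2 + (y - 2)^2 = (x - (-1))^2 + (y - 4)^2
The x^2 and y^2 terms cancel: 0x + 4y = 17 - 5 = 12
Simplify: y = 3
Locus: Perpendicular bisector of the segment from (-1, 2) to (-1, 4): the line y = 3


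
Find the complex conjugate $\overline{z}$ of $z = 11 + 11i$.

If z = a + bi, then conjugate(z) = a - bi
conjugate(11 + 11i) = 11 - 11i


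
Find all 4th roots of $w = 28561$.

|w| = 28561, arg(w) = 0°
Root modulus = 28561^(1/4) = 13
Root arguments: θ_k = (0° + 360°k)/4 for k = 0, 1, ..., 3
Roots: 13, 13i, -13, -13i


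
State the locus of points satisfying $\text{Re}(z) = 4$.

Re(z) = x where z = x + yi; the equation x = 4 is satisfied by all points with that x-coordinate
Locus: Vertical line x = 4


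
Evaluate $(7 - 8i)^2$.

(a + bi)^2 = a^2 - b^2 + 2abi
= 7^2 - (-8)^2 + 2*7*(-8)i
= -15 - 112i


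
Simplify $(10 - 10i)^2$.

(a + bi)^2 = a^2 - b^2 + 2abi
= 10^2 - (-10)^2 + 2*10*(-10)i
= -200i


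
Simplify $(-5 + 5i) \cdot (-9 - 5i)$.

(a1*a2 - b1*b2) + (a1*b2 + b1*a2)i
= (45 - (-25)) + (25 + (-45))i
= 70 - 20i


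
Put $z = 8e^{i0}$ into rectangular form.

a = r cos θ = 8 * 1 = 8
b = r sin θ = 8 * 0 = 0
z = 8


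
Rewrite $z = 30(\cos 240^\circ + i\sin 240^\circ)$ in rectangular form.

a = r cos θ = 30 * -1/2 = -15
b = r sin θ = 30 * -sqrt(3)/2 = -15*sqrt(3)
z = -15 - 15*sqrt(3)i


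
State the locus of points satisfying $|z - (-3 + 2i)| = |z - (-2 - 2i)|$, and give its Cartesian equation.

|z - z1| = |z - z2| means z is equidistant from z1 and z2,
i.e. the perpendicular bisector of the segment from (-3, 2) to (-2, -2) (midpoint (-5/2, 0)).
With z = x + yi, square both sides:
(x - (-3))^2 + (y - 2)^2 = (x - (-2))^2 + (y - (-2))^2
The x^2 and y^2 terms cancel: 2x + (-8)y = 8 - 13 = -5
Simplify: 2x - 8y = -5
Locus: Perpendicular bisector of the segment from (-3, 2) to (-2, -2): the line 2x - 8y = -5


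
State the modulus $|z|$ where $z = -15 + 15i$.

|z| = sqrt(a^2 + b^2) = sqrt((-15)^2 + 15^2) = sqrt(450) = sqrt(450)


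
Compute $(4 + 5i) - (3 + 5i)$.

(4 - 3) + (5 - 5)i = 1


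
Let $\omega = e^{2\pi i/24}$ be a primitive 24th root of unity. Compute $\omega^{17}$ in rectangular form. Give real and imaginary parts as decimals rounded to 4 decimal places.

ω^17 = e^(2πi·17/24) = e^(i·17π/12)
= cos(17π/12) + i sin(17π/12)
= -0.2588 - 0.9659i


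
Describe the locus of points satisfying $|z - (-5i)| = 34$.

|z - z0| = r describes a circle centered at z0 with radius r
Here z0 = -5i and r = 34
Locus: Circle centered at (0, -5) with radius 34


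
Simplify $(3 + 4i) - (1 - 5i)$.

(3 - 1) + (4 - (-5))i = 2 + 9i


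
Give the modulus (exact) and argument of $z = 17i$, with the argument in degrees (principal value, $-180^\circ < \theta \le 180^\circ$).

|z| = sqrt(0^2 + 17^2) = 17
a = 0 and b > 0, so z lies on the positive imaginary axis: arg(z) = 90°


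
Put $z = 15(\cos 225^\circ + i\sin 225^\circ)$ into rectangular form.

a = r cos θ = 15 * -sqrt(2)/2 = -15*sqrt(2)/2
b = r sin θ = 15 * -sqrt(2)/2 = -15*sqrt(2)/2
z = -15*sqrt(2)/2 - (15*sqrt(2)/2)i


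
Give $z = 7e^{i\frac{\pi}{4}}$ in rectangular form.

a = r cos θ = 7 * sqrt(2)/2 = 7*sqrt(2)/2
b = r sin θ = 7 * sqrt(2)/2 = 7*sqrt(2)/2
z = 7*sqrt(2)/2 + (7*sqrt(2)/2)i


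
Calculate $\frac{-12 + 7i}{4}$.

Divisor is real, so divide each part by 4:
= -3 + (7/4)i


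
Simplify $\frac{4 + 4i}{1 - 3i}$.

Multiply numerator and denominator by conjugate (1 + 3i):
= (4 + 4i)(1 + 3i) / (1^2 + (-3)^2)
= (-8 + 16i) / 10
Divide through by 2: (-4 + 8i) / 5
= -4/5 + (8/5)i


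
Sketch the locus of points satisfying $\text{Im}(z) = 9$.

Im(z) = y where z = x + yi; the equation y = 9 is satisfied by all points with that y-coordinate
Locus: Horizontal line y = 9


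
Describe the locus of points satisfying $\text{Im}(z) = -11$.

Im(z) = y where z = x + yi; the equation y = -11 is satisfied by all points with that y-coordinate
Locus: Horizontal line y = -11


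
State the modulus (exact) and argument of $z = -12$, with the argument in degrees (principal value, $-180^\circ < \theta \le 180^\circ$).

|z| = sqrt((-12)^2 + 0^2) = 12
b = 0 and a < 0, so z lies on the negative real axis: arg(z) = 180°


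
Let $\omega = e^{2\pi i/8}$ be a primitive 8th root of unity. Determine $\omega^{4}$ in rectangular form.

ω^4 = e^(2πi·4/8) = e^(i·1π)
= cos(1π) + i sin(1π)
= -1


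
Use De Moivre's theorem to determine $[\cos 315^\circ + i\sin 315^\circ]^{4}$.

By De Moivre: z^n = r^n(cos(nθ) + i sin(nθ))
= 1^4(cos(4*315°) + i sin(4*315°))
= 1(cos 180° + i sin 180°)
= -1


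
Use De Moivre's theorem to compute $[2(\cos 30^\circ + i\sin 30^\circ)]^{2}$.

By De Moivre: z^n = r^n(cos(nθ) + i sin(nθ))
= 2^2(cos(2*30°) + i sin(2*30°))
= 4(cos 60° + i sin 60°)
= 2 + 2*sqrt(3)i


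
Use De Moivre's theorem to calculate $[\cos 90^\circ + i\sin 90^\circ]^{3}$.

By De Moivre: z^n = r^n(cos(nθ) + i sin(nθ))
= 1^3(cos(3*90°) + i sin(3*90°))
= 1(cos 270° + i sin 270°)
= -i


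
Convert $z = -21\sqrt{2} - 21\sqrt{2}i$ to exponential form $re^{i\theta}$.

r = |z| = sqrt((-21*sqrt(2))^2 + (-21*sqrt(2))^2) = sqrt(882 + 882) = sqrt(1764) = 42
θ = arctan(b/a) = arctan(-29.6985/-29.6985) (quadrant-adjusted) = 225° = 5π/4
z = 42e^(i*5π/4)


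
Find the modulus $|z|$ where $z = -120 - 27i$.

|z| = sqrt(a^2 + b^2) = sqrt((-120)^2 + (-27)^2) = sqrt(15129) = 123


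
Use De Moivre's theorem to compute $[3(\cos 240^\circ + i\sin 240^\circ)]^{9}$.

By De Moivre: z^n = r^n(cos(nθ) + i sin(nθ))
= 3^9(cos(9*240°) + i sin(9*240°))
= 19683(cos 0° + i sin 0°)
= 19683


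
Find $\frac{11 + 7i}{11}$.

Divisor is real, so divide each part by 11:
= 1 + (7/11)i


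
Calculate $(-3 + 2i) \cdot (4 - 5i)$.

(a1*a2 - b1*b2) + (a1*b2 + b1*a2)i
= (-12 - (-10)) + (15 + 8)i
= -2 + 23i


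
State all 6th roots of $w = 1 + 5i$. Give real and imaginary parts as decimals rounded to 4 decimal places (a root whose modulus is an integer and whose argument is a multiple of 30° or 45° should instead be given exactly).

|w| = sqrt(26) ≈ 5.099020, arg(w) ≈ 78.690068°
Root modulus = sqrt(26)^(1/6) ≈ 1.311941
Root arguments: θ_k = (arg(w) + 360°k)/6 for k = 0, 1, ..., 5
Compute each root as (root modulus)(cos θ_k + i sin θ_k) using full-precision intermediates, then round to 4 decimal places.
Roots: 1.2777 + 0.2977i, 0.3811 + 1.2554i, -0.8967 + 0.9577i, -1.2777 - 0.2977i, -0.3811 - 1.2554i, 0.8967 - 0.9577i


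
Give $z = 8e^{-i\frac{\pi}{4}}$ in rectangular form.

a = r cos θ = 8 * sqrt(2)/2 = 4*sqrt(2)
b = r sin θ = 8 * -sqrt(2)/2 = -4*sqrt(2)
z = 4*sqrt(2) - 4*sqrt(2)i


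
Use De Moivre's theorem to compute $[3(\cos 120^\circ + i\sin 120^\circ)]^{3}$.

By De Moivre: z^n = r^n(cos(nθ) + i sin(nθ))
= 3^3(cos(3*120°) + i sin(3*120°))
= 27(cos 0° + i sin 0°)
= 27


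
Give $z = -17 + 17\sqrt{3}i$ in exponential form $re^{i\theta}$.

r = |z| = sqrt((-17)^2 + (17*sqrt(3))^2) = sqrt(289 + 867) = sqrt(1156) = 34
θ = arctan(b/a) = arctan(29.4449/-17) (quadrant-adjusted) = 120° = 2π/3
z = 34e^(i*2π/3)


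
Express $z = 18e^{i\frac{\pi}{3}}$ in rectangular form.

a = r cos θ = 18 * 1/2 = 9
b = r sin θ = 18 * sqrt(3)/2 = 9*sqrt(3)
z = 9 + 9*sqrt(3)i


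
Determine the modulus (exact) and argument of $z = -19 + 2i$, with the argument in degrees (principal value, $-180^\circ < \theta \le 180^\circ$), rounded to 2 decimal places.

|z| = sqrt((-19)^2 + 2^2) = sqrt(365)
arg(z) = arctan(b/a) = arctan(2/-19) (quadrant-adjusted) = 173.99°


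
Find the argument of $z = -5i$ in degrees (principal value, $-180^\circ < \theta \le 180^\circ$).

a = 0 and b < 0, so z lies on the negative imaginary axis: θ = -90°


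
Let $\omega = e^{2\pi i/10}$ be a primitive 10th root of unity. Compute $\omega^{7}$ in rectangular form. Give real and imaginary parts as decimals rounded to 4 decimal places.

ω^7 = e^(2πi·7/10) = e^(i·7π/5)
= cos(7π/5) + i sin(7π/5)
= -0.3090 - 0.9511i


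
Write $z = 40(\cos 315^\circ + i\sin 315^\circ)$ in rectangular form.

a = r cos θ = 40 * sqrt(2)/2 = 20*sqrt(2)
b = r sin θ = 40 * -sqrt(2)/2 = -20*sqrt(2)
z = 20*sqrt(2) - 20*sqrt(2)i


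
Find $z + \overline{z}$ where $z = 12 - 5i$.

z + conjugate(z) = (a + bi) + (a - bi) = 2a
= 2 * 12 = 24


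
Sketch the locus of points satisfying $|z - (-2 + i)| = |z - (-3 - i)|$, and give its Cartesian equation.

|z - z1| = |z - z2| means z is equidistant from z1 and z2,
i.e. the perpendicular bisector of the segment from (-2, 1) to (-3, -1) (midpoint (-5/2, 0)).
With z = x + yi, square both sides:
(x - (-2))^2 + (y - 1)^2 = (x - (-3))^2 + (y - (-1))^2
The x^2 and y^2 terms cancel: -2x + (-4)y = 10 - 5 = 5
Simplify: 2x + 4y = -5
Locus: Perpendicular bisector of the segment from (-2, 1) to (-3, -1): the line 2x + 4y = -5


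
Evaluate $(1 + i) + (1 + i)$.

(1 + 1) + (1 + 1)i = 2 + 2i


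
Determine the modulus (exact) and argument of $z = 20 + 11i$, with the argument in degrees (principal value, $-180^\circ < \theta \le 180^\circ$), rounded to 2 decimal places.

|z| = sqrt(20^2 + 11^2) = sqrt(521)
arg(z) = arctan(b/a) = arctan(11/20) (quadrant-adjusted) = 28.81°


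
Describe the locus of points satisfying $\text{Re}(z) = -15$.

Re(z) = x where z = x + yi; the equation x = -15 is satisfied by all points with that x-coordinate
Locus: Vertical line x = -15


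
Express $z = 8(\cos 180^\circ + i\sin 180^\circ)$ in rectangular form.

a = r cos θ = 8 * -1 = -8
b = r sin θ = 8 * 0 = 0
z = -8


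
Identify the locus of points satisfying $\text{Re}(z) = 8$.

Re(z) = x where z = x + yi; the equation x = 8 is satisfied by all points with that x-coordinate
Locus: Vertical line x = 8


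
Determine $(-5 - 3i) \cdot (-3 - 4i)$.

(a1*a2 - b1*b2) + (a1*b2 + b1*a2)i
= (15 - 12) + (20 + 9)i
= 3 + 29i
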